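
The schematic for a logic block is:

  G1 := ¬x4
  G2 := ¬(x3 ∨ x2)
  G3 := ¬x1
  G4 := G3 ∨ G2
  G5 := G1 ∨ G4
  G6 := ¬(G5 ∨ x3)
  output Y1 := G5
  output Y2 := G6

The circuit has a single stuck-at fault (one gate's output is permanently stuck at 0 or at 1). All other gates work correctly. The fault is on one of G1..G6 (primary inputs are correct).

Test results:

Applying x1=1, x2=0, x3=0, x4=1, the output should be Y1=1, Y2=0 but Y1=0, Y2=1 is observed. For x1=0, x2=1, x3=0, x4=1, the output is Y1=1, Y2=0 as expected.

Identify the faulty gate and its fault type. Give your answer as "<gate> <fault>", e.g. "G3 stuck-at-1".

G2 stuck-at-0

Fault-free values for test 1 (x1=1, x2=0, x3=0, x4=1): G1=0, G2=1, G3=0, G4=1, G5=1, G6=0, giving Y1=1, Y2=0. Observed Y1=0, Y2=1.
Test 1: faults giving observed Y1=0, Y2=1 are {G2 stuck-at-0, G4 stuck-at-0, G5 stuck-at-0}.
Test 2 (x1=0, x2=1, x3=0, x4=1): fault-free G1=0, G2=0, G3=1, G4=1, G5=1, G6=0 → Y1=1, Y2=0; observed Y1=1, Y2=0. Eliminates G4 stuck-at-0, G5 stuck-at-0.
Only G2 stuck-at-0 is consistent with every test.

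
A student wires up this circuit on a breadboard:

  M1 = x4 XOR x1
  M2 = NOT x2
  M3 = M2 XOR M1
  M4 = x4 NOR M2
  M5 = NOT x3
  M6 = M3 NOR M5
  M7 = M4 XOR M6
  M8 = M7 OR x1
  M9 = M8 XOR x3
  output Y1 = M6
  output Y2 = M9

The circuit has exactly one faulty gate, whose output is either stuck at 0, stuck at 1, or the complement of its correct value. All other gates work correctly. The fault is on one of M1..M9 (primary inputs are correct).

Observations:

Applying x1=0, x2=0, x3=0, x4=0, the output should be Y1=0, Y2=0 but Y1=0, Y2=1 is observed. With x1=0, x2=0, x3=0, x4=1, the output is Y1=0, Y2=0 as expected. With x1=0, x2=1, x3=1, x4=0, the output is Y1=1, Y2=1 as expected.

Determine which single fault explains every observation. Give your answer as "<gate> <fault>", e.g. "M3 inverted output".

M2 stuck-at-0

Fault-free values for test 1 (x1=0, x2=0, x3=0, x4=0): M1=0, M2=1, M3=1, M4=0, M5=1, M6=0, M7=0, M8=0, M9=0, giving Y1=0, Y2=0. Observed Y1=0, Y2=1.
Test 1: faults giving observed Y1=0, Y2=1 are {M2 stuck-at-0, M2 inverted output, M4 stuck-at-1, M4 inverted output, M7 stuck-at-1, M7 inverted output, M8 stuck-at-1, M8 inverted output, M9 stuck-at-1, M9 inverted output}.
Test 2 (x1=0, x2=0, x3=0, x4=1): fault-free M1=1, M2=1, M3=0, M4=0, M5=1, M6=0, M7=0, M8=0, M9=0 → Y1=0, Y2=0; observed Y1=0, Y2=0. Eliminates M4 stuck-at-1, M4 inverted output, M7 stuck-at-1, M7 inverted output, M8 stuck-at-1, M8 inverted output, M9 stuck-at-1, M9 inverted output.
Test 3 (x1=0, x2=1, x3=1, x4=0): fault-free M1=0, M2=0, M3=0, M4=1, M5=0, M6=1, M7=0, M8=0, M9=1 → Y1=1, Y2=1; observed Y1=1, Y2=1. Eliminates M2 inverted output.
Only M2 stuck-at-0 is consistent with every test.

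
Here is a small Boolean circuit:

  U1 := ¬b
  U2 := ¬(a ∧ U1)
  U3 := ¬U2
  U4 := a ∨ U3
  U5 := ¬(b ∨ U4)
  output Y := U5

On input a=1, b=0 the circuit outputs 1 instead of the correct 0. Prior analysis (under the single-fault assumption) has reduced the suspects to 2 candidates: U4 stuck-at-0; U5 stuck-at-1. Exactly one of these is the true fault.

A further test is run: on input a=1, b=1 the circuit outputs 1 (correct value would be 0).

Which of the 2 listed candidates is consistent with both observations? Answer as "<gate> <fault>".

Evaluate each candidate on input a=1, b=1:
  U4 stuck-at-0: U1=0, U2=1, U3=0, U4=0 [stuck-at-0], U5=0 → 0 — eliminated
  U5 stuck-at-1: U1=0, U2=1, U3=0, U4=1, U5=1 [stuck-at-1] → 1 — matches
Only U5 stuck-at-1 reproduces the observed 1.

U5 stuck-at-1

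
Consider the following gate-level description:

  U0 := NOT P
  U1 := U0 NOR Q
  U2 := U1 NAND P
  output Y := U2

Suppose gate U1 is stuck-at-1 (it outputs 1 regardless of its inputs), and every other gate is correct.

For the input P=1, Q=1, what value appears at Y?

Propagate with U1 forced: U0=0, U1=1 [stuck-at-1], U2=0.
So Y = 0. (Without the fault it would be 1.)

0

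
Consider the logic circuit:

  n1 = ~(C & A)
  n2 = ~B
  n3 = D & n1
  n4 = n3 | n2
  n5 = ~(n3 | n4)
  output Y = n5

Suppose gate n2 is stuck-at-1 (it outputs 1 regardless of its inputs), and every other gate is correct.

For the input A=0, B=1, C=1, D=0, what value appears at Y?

Propagate with n2 forced: n1=1, n2=1 [stuck-at-1], n3=0, n4=1, n5=0.
So Y = 0. (Without the fault it would be 1.)

0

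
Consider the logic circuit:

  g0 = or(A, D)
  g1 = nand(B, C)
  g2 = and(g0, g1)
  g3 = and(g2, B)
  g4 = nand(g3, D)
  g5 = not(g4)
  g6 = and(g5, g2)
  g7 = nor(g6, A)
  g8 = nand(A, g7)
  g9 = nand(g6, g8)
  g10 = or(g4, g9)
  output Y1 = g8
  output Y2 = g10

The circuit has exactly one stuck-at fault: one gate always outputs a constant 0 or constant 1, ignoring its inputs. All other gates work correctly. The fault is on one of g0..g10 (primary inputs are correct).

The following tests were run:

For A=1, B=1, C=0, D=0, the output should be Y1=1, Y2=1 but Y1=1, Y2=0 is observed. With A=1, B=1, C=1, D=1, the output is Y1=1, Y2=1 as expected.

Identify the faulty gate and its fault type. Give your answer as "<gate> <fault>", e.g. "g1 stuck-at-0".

g4 stuck-at-0

Fault-free values for test 1 (A=1, B=1, C=0, D=0): g0=1, g1=1, g2=1, g3=1, g4=1, g5=0, g6=0, g7=0, g8=1, g9=1, g10=1, giving Y1=1, Y2=1. Observed Y1=1, Y2=0.
Test 1: faults giving observed Y1=1, Y2=0 are {g4 stuck-at-0, g10 stuck-at-0}.
Test 2 (A=1, B=1, C=1, D=1): fault-free g0=1, g1=0, g2=0, g3=0, g4=1, g5=0, g6=0, g7=0, g8=1, g9=1, g10=1 → Y1=1, Y2=1; observed Y1=1, Y2=1. Eliminates g10 stuck-at-0.
Only g4 stuck-at-0 is consistent with every test.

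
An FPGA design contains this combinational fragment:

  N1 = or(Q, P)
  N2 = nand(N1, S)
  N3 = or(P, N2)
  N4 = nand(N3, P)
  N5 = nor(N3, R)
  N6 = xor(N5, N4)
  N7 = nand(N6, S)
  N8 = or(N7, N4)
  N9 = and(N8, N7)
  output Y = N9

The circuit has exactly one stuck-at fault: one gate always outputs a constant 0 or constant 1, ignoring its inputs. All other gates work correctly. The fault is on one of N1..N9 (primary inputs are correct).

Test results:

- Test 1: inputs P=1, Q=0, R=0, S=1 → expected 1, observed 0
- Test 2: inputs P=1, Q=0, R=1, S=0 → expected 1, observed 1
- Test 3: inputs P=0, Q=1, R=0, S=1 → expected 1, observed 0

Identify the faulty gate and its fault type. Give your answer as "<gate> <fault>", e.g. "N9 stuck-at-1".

N6 stuck-at-1

Fault-free values for test 1 (P=1, Q=0, R=0, S=1): N1=1, N2=0, N3=1, N4=0, N5=0, N6=0, N7=1, N8=1, N9=1, giving Y=1. Observed 0.
Test 1: faults giving observed 0 are {N4 stuck-at-1, N5 stuck-at-1, N6 stuck-at-1, N7 stuck-at-0, N8 stuck-at-0, N9 stuck-at-0}.
Test 2 (P=1, Q=0, R=1, S=0): fault-free N1=1, N2=1, N3=1, N4=0, N5=0, N6=0, N7=1, N8=1, N9=1 → 1; observed 1. Eliminates N7 stuck-at-0, N8 stuck-at-0, N9 stuck-at-0.
Test 3 (P=0, Q=1, R=0, S=1): fault-free N1=1, N2=0, N3=0, N4=1, N5=1, N6=0, N7=1, N8=1, N9=1 → 1; observed 0. Eliminates N4 stuck-at-1, N5 stuck-at-1.
Only N6 stuck-at-1 is consistent with every test.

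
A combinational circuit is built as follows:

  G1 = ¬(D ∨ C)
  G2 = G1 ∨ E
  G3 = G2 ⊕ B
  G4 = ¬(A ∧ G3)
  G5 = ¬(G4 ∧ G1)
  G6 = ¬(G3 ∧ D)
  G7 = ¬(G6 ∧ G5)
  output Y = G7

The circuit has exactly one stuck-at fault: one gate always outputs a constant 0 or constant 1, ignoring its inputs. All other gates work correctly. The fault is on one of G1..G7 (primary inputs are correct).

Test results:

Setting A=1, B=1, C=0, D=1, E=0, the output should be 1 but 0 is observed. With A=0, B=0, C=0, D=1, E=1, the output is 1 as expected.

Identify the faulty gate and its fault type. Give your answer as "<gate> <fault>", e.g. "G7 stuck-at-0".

G2 stuck-at-1

Fault-free values for test 1 (A=1, B=1, C=0, D=1, E=0): G1=0, G2=0, G3=1, G4=0, G5=1, G6=0, G7=1, giving Y=1. Observed 0.
Test 1: faults giving observed 0 are {G2 stuck-at-1, G3 stuck-at-0, G6 stuck-at-1, G7 stuck-at-0}.
Test 2 (A=0, B=0, C=0, D=1, E=1): fault-free G1=0, G2=1, G3=1, G4=1, G5=1, G6=0, G7=1 → 1; observed 1. Eliminates G3 stuck-at-0, G6 stuck-at-1, G7 stuck-at-0.
Only G2 stuck-at-1 is consistent with every test.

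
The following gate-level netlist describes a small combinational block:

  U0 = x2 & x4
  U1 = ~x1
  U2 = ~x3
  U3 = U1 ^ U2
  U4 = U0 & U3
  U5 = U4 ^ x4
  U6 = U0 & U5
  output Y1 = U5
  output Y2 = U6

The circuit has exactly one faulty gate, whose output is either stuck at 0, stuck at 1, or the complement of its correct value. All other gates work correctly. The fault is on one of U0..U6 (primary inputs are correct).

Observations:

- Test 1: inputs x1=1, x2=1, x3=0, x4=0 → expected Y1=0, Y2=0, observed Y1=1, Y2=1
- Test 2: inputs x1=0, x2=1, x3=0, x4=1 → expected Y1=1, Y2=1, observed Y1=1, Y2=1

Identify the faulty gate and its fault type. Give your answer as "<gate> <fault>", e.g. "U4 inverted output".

U0 stuck-at-1

Fault-free values for test 1 (x1=1, x2=1, x3=0, x4=0): U0=0, U1=0, U2=1, U3=1, U4=0, U5=0, U6=0, giving Y1=0, Y2=0. Observed Y1=1, Y2=1.
Test 1: faults giving observed Y1=1, Y2=1 are {U0 stuck-at-1, U0 inverted output}.
Test 2 (x1=0, x2=1, x3=0, x4=1): fault-free U0=1, U1=1, U2=1, U3=0, U4=0, U5=1, U6=1 → Y1=1, Y2=1; observed Y1=1, Y2=1. Eliminates U0 inverted output.
Only U0 stuck-at-1 is consistent with every test.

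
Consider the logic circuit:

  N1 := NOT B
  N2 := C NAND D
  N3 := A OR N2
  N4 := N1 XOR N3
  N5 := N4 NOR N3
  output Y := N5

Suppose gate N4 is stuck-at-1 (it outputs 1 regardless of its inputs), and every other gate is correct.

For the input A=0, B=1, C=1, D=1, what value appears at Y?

Propagate with N4 forced: N1=0, N2=0, N3=0, N4=1 [stuck-at-1], N5=0.
So Y = 0. (Without the fault it would be 1.)

0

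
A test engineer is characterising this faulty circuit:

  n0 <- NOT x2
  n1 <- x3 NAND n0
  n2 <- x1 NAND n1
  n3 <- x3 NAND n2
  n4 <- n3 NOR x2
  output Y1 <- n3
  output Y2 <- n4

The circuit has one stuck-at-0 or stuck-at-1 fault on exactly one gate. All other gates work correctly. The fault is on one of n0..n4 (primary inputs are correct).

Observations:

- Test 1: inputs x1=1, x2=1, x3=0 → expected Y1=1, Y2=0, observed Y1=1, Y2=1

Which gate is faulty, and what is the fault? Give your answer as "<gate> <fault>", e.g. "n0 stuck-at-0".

n4 stuck-at-1

Fault-free values for test 1 (x1=1, x2=1, x3=0): n0=0, n1=1, n2=0, n3=1, n4=0, giving Y1=1, Y2=0. Observed Y1=1, Y2=1.
Test 1: faults giving observed Y1=1, Y2=1 are {n4 stuck-at-1}.
Only n4 stuck-at-1 is consistent with every test.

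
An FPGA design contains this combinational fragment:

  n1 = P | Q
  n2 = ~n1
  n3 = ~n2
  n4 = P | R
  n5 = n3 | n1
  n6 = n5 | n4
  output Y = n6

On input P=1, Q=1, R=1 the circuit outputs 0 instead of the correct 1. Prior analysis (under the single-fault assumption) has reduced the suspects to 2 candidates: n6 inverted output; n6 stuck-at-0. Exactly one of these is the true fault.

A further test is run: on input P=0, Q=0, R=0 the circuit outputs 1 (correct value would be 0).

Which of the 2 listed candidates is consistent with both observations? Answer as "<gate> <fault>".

n6 inverted output

Evaluate each candidate on input P=0, Q=0, R=0:
  n6 inverted output: n1=0, n2=1, n3=0, n4=0, n5=0, n6=1 [inverted output] → 1 — matches
  n6 stuck-at-0: n1=0, n2=1, n3=0, n4=0, n5=0, n6=0 [stuck-at-0] → 0 — eliminated
Only n6 inverted output reproduces the observed 1.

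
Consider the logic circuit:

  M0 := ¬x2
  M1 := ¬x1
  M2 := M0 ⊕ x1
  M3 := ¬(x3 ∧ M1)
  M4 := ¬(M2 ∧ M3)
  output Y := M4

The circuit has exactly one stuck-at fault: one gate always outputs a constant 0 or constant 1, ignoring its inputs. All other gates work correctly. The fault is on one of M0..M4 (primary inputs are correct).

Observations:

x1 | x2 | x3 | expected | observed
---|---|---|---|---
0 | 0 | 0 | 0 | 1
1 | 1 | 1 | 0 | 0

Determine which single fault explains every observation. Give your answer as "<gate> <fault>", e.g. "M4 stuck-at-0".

Fault-free values for test 1 (x1=0, x2=0, x3=0): M0=1, M1=1, M2=1, M3=1, M4=0, giving Y=0. Observed 1.
Test 1: faults giving observed 1 are {M0 stuck-at-0, M2 stuck-at-0, M3 stuck-at-0, M4 stuck-at-1}.
Test 2 (x1=1, x2=1, x3=1): fault-free M0=0, M1=0, M2=1, M3=1, M4=0 → 0; observed 0. Eliminates M2 stuck-at-0, M3 stuck-at-0, M4 stuck-at-1.
Only M0 stuck-at-0 is consistent with every test.

M0 stuck-at-0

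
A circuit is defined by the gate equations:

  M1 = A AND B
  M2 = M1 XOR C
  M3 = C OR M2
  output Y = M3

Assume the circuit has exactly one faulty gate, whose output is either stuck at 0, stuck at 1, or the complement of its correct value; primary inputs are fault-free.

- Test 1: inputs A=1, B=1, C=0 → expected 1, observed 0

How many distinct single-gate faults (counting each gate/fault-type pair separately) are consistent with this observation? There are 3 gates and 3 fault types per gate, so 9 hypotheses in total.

6

Fault-free: M1=1, M2=1, M3=1 → 1. Observed 0.
  M1 stuck-at-0: output 0 ✓
  M1 stuck-at-1: output 1 ✗
  M1 inverted output: output 0 ✓
  M2 stuck-at-0: output 0 ✓
  M2 stuck-at-1: output 1 ✗
  M2 inverted output: output 0 ✓
  M3 stuck-at-0: output 0 ✓
  M3 stuck-at-1: output 1 ✗
  M3 inverted output: output 0 ✓
Consistent faults: {M1 stuck-at-0, M1 inverted output, M2 stuck-at-0, M2 inverted output, M3 stuck-at-0, M3 inverted output} — 6 in all.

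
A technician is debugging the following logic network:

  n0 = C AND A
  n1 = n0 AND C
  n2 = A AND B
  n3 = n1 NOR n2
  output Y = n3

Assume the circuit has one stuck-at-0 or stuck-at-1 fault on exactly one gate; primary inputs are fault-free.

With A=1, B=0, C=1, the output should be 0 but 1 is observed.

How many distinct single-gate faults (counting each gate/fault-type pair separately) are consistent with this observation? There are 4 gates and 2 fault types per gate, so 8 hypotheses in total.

Fault-free: n0=1, n1=1, n2=0, n3=0 → 0. Observed 1.
  n0 stuck-at-0: output 1 ✓
  n0 stuck-at-1: output 0 ✗
  n1 stuck-at-0: output 1 ✓
  n1 stuck-at-1: output 0 ✗
  n2 stuck-at-0: output 0 ✗
  n2 stuck-at-1: output 0 ✗
  n3 stuck-at-0: output 0 ✗
  n3 stuck-at-1: output 1 ✓
Consistent faults: {n0 stuck-at-0, n1 stuck-at-0, n3 stuck-at-1} — 3 in all.

3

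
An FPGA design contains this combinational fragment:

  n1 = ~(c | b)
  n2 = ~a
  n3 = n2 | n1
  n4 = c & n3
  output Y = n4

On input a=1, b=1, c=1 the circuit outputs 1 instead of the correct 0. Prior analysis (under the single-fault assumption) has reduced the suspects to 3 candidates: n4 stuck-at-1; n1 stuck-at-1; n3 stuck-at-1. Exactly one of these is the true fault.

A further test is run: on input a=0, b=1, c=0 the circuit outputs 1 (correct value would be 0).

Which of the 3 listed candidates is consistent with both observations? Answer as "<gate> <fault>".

Evaluate each candidate on input a=0, b=1, c=0:
  n4 stuck-at-1: n1=0, n2=1, n3=1, n4=1 [stuck-at-1] → 1 — matches
  n1 stuck-at-1: n1=1 [stuck-at-1], n2=1, n3=1, n4=0 → 0 — eliminated
  n3 stuck-at-1: n1=0, n2=1, n3=1 [stuck-at-1], n4=0 → 0 — eliminated
Only n4 stuck-at-1 reproduces the observed 1.

n4 stuck-at-1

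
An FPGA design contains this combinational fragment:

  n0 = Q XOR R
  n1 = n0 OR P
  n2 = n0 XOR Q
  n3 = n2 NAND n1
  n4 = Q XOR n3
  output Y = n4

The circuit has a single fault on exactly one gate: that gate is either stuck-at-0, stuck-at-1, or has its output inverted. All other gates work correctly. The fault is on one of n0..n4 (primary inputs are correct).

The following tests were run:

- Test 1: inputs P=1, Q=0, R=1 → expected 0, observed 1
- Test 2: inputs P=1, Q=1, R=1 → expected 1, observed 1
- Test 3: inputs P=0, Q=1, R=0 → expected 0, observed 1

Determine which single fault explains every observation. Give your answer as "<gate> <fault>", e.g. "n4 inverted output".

n4 stuck-at-1

Fault-free values for test 1 (P=1, Q=0, R=1): n0=1, n1=1, n2=1, n3=0, n4=0, giving Y=0. Observed 1.
Test 1: faults giving observed 1 are {n0 stuck-at-0, n0 inverted output, n1 stuck-at-0, n1 inverted output, n2 stuck-at-0, n2 inverted output, n3 stuck-at-1, n3 inverted output, n4 stuck-at-1, n4 inverted output}.
Test 2 (P=1, Q=1, R=1): fault-free n0=0, n1=1, n2=1, n3=0, n4=1 → 1; observed 1. Eliminates n0 inverted output, n1 stuck-at-0, n1 inverted output, n2 stuck-at-0, n2 inverted output, n3 stuck-at-1, n3 inverted output, n4 inverted output.
Test 3 (P=0, Q=1, R=0): fault-free n0=1, n1=1, n2=0, n3=1, n4=0 → 0; observed 1. Eliminates n0 stuck-at-0.
Only n4 stuck-at-1 is consistent with every test.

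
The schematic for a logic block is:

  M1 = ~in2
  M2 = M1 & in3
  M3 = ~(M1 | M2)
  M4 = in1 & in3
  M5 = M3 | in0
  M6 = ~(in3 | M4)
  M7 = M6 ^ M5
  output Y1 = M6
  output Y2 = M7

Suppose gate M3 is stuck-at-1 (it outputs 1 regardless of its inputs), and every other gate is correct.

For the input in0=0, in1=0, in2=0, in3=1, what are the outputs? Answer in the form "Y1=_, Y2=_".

Y1=0, Y2=1

Propagate with M3 forced: M1=1, M2=1, M3=1 [stuck-at-1], M4=0, M5=1, M6=0, M7=1.
So the outputs are Y1=0, Y2=1. (Without the fault they would be Y1=0, Y2=0.)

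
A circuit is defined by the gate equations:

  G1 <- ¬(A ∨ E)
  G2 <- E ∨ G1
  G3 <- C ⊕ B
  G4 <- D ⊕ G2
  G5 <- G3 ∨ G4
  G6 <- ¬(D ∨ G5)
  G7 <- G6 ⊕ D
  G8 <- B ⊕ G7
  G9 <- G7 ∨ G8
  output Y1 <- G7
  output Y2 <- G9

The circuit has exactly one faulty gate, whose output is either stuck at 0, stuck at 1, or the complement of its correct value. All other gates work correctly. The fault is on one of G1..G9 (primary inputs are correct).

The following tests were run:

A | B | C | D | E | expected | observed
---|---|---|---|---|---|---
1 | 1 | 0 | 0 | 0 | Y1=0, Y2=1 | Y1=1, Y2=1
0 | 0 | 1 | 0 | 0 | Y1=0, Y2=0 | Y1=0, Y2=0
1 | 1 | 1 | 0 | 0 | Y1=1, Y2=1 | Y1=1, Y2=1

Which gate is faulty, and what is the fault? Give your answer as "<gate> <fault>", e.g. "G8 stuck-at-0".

Fault-free values for test 1 (A=1, B=1, C=0, D=0, E=0): G1=0, G2=0, G3=1, G4=0, G5=1, G6=0, G7=0, G8=1, G9=1, giving Y1=0, Y2=1. Observed Y1=1, Y2=1.
Test 1: faults giving observed Y1=1, Y2=1 are {G3 stuck-at-0, G3 inverted output, G5 stuck-at-0, G5 inverted output, G6 stuck-at-1, G6 inverted output, G7 stuck-at-1, G7 inverted output}.
Test 2 (A=0, B=0, C=1, D=0, E=0): fault-free G1=1, G2=1, G3=1, G4=1, G5=1, G6=0, G7=0, G8=0, G9=0 → Y1=0, Y2=0; observed Y1=0, Y2=0. Eliminates G5 stuck-at-0, G5 inverted output, G6 stuck-at-1, G6 inverted output, G7 stuck-at-1, G7 inverted output.
Test 3 (A=1, B=1, C=1, D=0, E=0): fault-free G1=0, G2=0, G3=0, G4=0, G5=0, G6=1, G7=1, G8=0, G9=1 → Y1=1, Y2=1; observed Y1=1, Y2=1. Eliminates G3 inverted output.
Only G3 stuck-at-0 is consistent with every test.

G3 stuck-at-0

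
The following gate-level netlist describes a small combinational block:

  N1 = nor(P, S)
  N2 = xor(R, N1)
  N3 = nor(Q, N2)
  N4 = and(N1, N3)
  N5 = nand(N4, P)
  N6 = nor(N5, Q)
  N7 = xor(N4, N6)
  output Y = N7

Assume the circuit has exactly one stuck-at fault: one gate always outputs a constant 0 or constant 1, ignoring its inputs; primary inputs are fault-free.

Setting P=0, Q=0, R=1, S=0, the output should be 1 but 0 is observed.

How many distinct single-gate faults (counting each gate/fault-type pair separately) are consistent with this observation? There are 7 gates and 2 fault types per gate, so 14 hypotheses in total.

Fault-free: N1=1, N2=0, N3=1, N4=1, N5=1, N6=0, N7=1 → 1. Observed 0.
  N1 stuck-at-0: output 0 ✓
  N1 stuck-at-1: output 1 ✗
  N2 stuck-at-0: output 1 ✗
  N2 stuck-at-1: output 0 ✓
  N3 stuck-at-0: output 0 ✓
  N3 stuck-at-1: output 1 ✗
  N4 stuck-at-0: output 0 ✓
  N4 stuck-at-1: output 1 ✗
  N5 stuck-at-0: output 0 ✓
  N5 stuck-at-1: output 1 ✗
  N6 stuck-at-0: output 1 ✗
  N6 stuck-at-1: output 0 ✓
  N7 stuck-at-0: output 0 ✓
  N7 stuck-at-1: output 1 ✗
Consistent faults: {N1 stuck-at-0, N2 stuck-at-1, N3 stuck-at-0, N4 stuck-at-0, N5 stuck-at-0, N6 stuck-at-1, N7 stuck-at-0} — 7 in all.

7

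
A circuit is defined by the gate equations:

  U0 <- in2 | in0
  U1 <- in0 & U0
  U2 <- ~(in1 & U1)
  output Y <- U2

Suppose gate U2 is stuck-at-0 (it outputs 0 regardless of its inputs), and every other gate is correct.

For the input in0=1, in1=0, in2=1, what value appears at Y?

0

Propagate with U2 forced: U0=1, U1=1, U2=0 [stuck-at-0].
So Y = 0. (Without the fault it would be 1.)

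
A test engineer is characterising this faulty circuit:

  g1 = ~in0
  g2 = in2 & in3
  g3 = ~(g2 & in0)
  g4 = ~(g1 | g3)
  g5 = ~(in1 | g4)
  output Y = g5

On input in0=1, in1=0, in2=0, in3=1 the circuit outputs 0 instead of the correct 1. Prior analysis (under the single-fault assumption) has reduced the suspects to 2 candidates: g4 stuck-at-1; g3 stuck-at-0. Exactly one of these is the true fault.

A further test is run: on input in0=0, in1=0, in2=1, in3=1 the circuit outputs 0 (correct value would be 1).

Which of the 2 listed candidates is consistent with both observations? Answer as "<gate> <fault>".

Evaluate each candidate on input in0=0, in1=0, in2=1, in3=1:
  g4 stuck-at-1: g1=1, g2=1, g3=1, g4=1 [stuck-at-1], g5=0 → 0 — matches
  g3 stuck-at-0: g1=1, g2=1, g3=0 [stuck-at-0], g4=0, g5=1 → 1 — eliminated
Only g4 stuck-at-1 reproduces the observed 0.

g4 stuck-at-1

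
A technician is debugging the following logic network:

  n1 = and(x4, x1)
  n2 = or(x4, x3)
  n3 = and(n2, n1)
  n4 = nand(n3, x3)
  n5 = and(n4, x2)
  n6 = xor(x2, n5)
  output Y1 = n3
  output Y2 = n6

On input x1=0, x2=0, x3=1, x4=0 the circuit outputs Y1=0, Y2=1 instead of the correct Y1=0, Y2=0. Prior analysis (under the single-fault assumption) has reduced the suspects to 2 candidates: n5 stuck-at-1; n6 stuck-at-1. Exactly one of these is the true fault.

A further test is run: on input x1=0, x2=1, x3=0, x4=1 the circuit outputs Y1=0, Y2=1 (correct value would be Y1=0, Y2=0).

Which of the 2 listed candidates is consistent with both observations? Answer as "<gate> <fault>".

Evaluate each candidate on input x1=0, x2=1, x3=0, x4=1:
  n5 stuck-at-1: n1=0, n2=1, n3=0, n4=1, n5=1 [stuck-at-1], n6=0 → Y1=0, Y2=0 — eliminated
  n6 stuck-at-1: n1=0, n2=1, n3=0, n4=1, n5=1, n6=1 [stuck-at-1] → Y1=0, Y2=1 — matches
Only n6 stuck-at-1 reproduces the observed Y1=0, Y2=1.

n6 stuck-at-1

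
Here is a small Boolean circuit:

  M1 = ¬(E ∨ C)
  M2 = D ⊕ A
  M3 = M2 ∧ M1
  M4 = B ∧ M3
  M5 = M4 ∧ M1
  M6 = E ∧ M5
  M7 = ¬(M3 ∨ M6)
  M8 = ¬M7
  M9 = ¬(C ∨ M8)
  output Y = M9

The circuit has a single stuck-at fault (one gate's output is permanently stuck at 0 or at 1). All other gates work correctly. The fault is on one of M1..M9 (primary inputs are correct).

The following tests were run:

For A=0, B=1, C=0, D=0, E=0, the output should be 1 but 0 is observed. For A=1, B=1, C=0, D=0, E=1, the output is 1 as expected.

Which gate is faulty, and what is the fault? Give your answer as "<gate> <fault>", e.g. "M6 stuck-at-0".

Fault-free values for test 1 (A=0, B=1, C=0, D=0, E=0): M1=1, M2=0, M3=0, M4=0, M5=0, M6=0, M7=1, M8=0, M9=1, giving Y=1. Observed 0.
Test 1: faults giving observed 0 are {M2 stuck-at-1, M3 stuck-at-1, M6 stuck-at-1, M7 stuck-at-0, M8 stuck-at-1, M9 stuck-at-0}.
Test 2 (A=1, B=1, C=0, D=0, E=1): fault-free M1=0, M2=1, M3=0, M4=0, M5=0, M6=0, M7=1, M8=0, M9=1 → 1; observed 1. Eliminates M3 stuck-at-1, M6 stuck-at-1, M7 stuck-at-0, M8 stuck-at-1, M9 stuck-at-0.
Only M2 stuck-at-1 is consistent with every test.

M2 stuck-at-1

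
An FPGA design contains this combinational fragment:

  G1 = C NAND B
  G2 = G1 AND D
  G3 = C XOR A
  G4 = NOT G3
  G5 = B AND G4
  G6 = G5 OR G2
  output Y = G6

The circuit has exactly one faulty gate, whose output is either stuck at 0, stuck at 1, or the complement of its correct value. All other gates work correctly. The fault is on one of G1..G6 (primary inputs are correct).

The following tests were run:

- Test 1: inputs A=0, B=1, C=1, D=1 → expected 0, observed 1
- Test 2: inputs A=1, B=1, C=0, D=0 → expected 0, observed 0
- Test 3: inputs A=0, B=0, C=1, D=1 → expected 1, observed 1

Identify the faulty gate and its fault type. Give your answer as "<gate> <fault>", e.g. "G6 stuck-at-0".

Fault-free values for test 1 (A=0, B=1, C=1, D=1): G1=0, G2=0, G3=1, G4=0, G5=0, G6=0, giving Y=0. Observed 1.
Test 1: faults giving observed 1 are {G1 stuck-at-1, G1 inverted output, G2 stuck-at-1, G2 inverted output, G3 stuck-at-0, G3 inverted output, G4 stuck-at-1, G4 inverted output, G5 stuck-at-1, G5 inverted output, G6 stuck-at-1, G6 inverted output}.
Test 2 (A=1, B=1, C=0, D=0): fault-free G1=1, G2=0, G3=1, G4=0, G5=0, G6=0 → 0; observed 0. Eliminates G2 stuck-at-1, G2 inverted output, G3 stuck-at-0, G3 inverted output, G4 stuck-at-1, G4 inverted output, G5 stuck-at-1, G5 inverted output, G6 stuck-at-1, G6 inverted output.
Test 3 (A=0, B=0, C=1, D=1): fault-free G1=1, G2=1, G3=1, G4=0, G5=0, G6=1 → 1; observed 1. Eliminates G1 inverted output.
Only G1 stuck-at-1 is consistent with every test.

G1 stuck-at-1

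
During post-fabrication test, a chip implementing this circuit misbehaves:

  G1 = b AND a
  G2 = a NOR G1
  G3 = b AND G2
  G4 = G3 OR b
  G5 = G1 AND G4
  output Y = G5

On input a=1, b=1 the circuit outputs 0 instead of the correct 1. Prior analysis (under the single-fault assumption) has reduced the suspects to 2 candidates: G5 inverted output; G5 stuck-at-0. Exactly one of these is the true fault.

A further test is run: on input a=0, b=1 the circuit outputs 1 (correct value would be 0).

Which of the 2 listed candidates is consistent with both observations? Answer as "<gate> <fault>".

G5 inverted output

Evaluate each candidate on input a=0, b=1:
  G5 inverted output: G1=0, G2=1, G3=1, G4=1, G5=1 [inverted output] → 1 — matches
  G5 stuck-at-0: G1=0, G2=1, G3=1, G4=1, G5=0 [stuck-at-0] → 0 — eliminated
Only G5 inverted output reproduces the observed 1.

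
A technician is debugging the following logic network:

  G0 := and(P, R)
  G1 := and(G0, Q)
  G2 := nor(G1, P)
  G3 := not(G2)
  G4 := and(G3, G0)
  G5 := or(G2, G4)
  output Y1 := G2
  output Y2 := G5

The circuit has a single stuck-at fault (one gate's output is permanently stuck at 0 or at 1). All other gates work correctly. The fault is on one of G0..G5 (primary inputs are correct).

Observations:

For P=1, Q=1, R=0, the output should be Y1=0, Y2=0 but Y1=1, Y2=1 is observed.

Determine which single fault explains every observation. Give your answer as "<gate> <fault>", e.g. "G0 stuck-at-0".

G2 stuck-at-1

Fault-free values for test 1 (P=1, Q=1, R=0): G0=0, G1=0, G2=0, G3=1, G4=0, G5=0, giving Y1=0, Y2=0. Observed Y1=1, Y2=1.
Test 1: faults giving observed Y1=1, Y2=1 are {G2 stuck-at-1}.
Only G2 stuck-at-1 is consistent with every test.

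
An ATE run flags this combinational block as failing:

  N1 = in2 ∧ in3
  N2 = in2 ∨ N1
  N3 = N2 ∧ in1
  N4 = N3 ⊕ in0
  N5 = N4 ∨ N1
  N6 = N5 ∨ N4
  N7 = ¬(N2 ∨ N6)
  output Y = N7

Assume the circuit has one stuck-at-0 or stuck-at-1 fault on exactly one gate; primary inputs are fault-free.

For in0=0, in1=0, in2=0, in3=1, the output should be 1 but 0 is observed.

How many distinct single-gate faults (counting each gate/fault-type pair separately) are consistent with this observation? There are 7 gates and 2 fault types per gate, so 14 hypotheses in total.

7

Fault-free: N1=0, N2=0, N3=0, N4=0, N5=0, N6=0, N7=1 → 1. Observed 0.
  N1 stuck-at-0: output 1 ✗
  N1 stuck-at-1: output 0 ✓
  N2 stuck-at-0: output 1 ✗
  N2 stuck-at-1: output 0 ✓
  N3 stuck-at-0: output 1 ✗
  N3 stuck-at-1: output 0 ✓
  N4 stuck-at-0: output 1 ✗
  N4 stuck-at-1: output 0 ✓
  N5 stuck-at-0: output 1 ✗
  N5 stuck-at-1: output 0 ✓
  N6 stuck-at-0: output 1 ✗
  N6 stuck-at-1: output 0 ✓
  N7 stuck-at-0: output 0 ✓
  N7 stuck-at-1: output 1 ✗
Consistent faults: {N1 stuck-at-1, N2 stuck-at-1, N3 stuck-at-1, N4 stuck-at-1, N5 stuck-at-1, N6 stuck-at-1, N7 stuck-at-0} — 7 in all.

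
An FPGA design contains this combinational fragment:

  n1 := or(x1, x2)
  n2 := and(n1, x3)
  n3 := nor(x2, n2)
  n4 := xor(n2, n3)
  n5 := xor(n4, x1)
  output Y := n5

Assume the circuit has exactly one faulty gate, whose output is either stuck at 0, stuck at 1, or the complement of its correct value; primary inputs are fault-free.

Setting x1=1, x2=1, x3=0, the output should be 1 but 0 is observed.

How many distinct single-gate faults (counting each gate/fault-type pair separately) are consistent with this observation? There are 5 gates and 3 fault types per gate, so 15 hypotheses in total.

Fault-free: n1=1, n2=0, n3=0, n4=0, n5=1 → 1. Observed 0.
  n1: none of the 3 fault types match ✗
  n2: stuck-at-1, inverted output ✓; others ✗
  n3: stuck-at-1, inverted output ✓; others ✗
  n4: stuck-at-1, inverted output ✓; others ✗
  n5: stuck-at-0, inverted output ✓; others ✗
Consistent faults: {n2 stuck-at-1, n2 inverted output, n3 stuck-at-1, n3 inverted output, n4 stuck-at-1, n4 inverted output, n5 stuck-at-0, n5 inverted output} — 8 in all.

8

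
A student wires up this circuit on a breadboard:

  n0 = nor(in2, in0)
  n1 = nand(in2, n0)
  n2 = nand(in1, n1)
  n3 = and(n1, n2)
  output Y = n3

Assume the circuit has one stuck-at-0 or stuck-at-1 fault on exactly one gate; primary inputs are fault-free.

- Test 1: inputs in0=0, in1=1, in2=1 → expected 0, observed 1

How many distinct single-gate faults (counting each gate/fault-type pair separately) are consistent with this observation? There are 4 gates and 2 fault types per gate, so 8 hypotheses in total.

2

Fault-free: n0=0, n1=1, n2=0, n3=0 → 0. Observed 1.
  n0 stuck-at-0: output 0 ✗
  n0 stuck-at-1: output 0 ✗
  n1 stuck-at-0: output 0 ✗
  n1 stuck-at-1: output 0 ✗
  n2 stuck-at-0: output 0 ✗
  n2 stuck-at-1: output 1 ✓
  n3 stuck-at-0: output 0 ✗
  n3 stuck-at-1: output 1 ✓
Consistent faults: {n2 stuck-at-1, n3 stuck-at-1} — 2 in all.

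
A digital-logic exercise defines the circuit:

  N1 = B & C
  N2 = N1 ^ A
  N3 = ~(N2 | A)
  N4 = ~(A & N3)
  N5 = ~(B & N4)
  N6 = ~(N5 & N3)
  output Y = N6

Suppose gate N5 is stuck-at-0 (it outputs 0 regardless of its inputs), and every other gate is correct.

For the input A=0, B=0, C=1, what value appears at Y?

1

Propagate with N5 forced: N1=0, N2=0, N3=1, N4=1, N5=0 [stuck-at-0], N6=1.
So Y = 1. (Without the fault it would be 0.)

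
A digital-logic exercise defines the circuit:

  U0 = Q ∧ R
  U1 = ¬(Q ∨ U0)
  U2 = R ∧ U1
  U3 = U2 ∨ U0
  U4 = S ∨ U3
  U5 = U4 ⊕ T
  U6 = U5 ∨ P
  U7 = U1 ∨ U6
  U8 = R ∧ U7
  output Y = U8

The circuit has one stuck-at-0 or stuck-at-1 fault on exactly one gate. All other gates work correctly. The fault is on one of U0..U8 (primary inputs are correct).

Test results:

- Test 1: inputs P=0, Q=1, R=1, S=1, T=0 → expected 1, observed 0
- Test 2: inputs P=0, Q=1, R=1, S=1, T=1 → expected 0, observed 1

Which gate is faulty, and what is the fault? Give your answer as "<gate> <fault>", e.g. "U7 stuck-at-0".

Fault-free values for test 1 (P=0, Q=1, R=1, S=1, T=0): U0=1, U1=0, U2=0, U3=1, U4=1, U5=1, U6=1, U7=1, U8=1, giving Y=1. Observed 0.
Test 1: faults giving observed 0 are {U4 stuck-at-0, U5 stuck-at-0, U6 stuck-at-0, U7 stuck-at-0, U8 stuck-at-0}.
Test 2 (P=0, Q=1, R=1, S=1, T=1): fault-free U0=1, U1=0, U2=0, U3=1, U4=1, U5=0, U6=0, U7=0, U8=0 → 0; observed 1. Eliminates U5 stuck-at-0, U6 stuck-at-0, U7 stuck-at-0, U8 stuck-at-0.
Only U4 stuck-at-0 is consistent with every test.

U4 stuck-at-0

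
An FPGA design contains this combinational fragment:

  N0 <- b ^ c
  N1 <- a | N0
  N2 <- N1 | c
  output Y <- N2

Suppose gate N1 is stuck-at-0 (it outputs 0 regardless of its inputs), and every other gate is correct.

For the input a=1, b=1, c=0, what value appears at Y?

0

Propagate with N1 forced: N0=1, N1=0 [stuck-at-0], N2=0.
So Y = 0. (Without the fault it would be 1.)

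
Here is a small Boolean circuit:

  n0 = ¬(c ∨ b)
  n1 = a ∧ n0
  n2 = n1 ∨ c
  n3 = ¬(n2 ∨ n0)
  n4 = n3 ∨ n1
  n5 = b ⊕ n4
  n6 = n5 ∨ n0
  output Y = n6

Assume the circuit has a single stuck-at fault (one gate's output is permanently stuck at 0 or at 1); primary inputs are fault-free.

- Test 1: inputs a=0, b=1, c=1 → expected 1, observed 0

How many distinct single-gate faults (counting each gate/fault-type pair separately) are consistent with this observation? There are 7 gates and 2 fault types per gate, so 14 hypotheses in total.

6

Fault-free: n0=0, n1=0, n2=1, n3=0, n4=0, n5=1, n6=1 → 1. Observed 0.
  n0 stuck-at-0: output 1 ✗
  n0 stuck-at-1: output 1 ✗
  n1 stuck-at-0: output 1 ✗
  n1 stuck-at-1: output 0 ✓
  n2 stuck-at-0: output 0 ✓
  n2 stuck-at-1: output 1 ✗
  n3 stuck-at-0: output 1 ✗
  n3 stuck-at-1: output 0 ✓
  n4 stuck-at-0: output 1 ✗
  n4 stuck-at-1: output 0 ✓
  n5 stuck-at-0: output 0 ✓
  n5 stuck-at-1: output 1 ✗
  n6 stuck-at-0: output 0 ✓
  n6 stuck-at-1: output 1 ✗
Consistent faults: {n1 stuck-at-1, n2 stuck-at-0, n3 stuck-at-1, n4 stuck-at-1, n5 stuck-at-0, n6 stuck-at-0} — 6 in all.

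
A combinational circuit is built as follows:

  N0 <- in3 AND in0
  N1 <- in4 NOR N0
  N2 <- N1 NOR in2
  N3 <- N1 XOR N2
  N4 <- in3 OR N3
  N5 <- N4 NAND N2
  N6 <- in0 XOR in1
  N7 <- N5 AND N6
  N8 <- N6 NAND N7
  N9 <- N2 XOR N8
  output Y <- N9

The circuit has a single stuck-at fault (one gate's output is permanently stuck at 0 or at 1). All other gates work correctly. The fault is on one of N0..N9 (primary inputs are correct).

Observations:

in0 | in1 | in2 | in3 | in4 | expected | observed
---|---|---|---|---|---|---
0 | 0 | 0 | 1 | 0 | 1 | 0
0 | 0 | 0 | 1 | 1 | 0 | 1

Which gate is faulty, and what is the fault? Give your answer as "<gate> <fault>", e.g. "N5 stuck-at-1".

Fault-free values for test 1 (in0=0, in1=0, in2=0, in3=1, in4=0): N0=0, N1=1, N2=0, N3=1, N4=1, N5=1, N6=0, N7=0, N8=1, N9=1, giving Y=1. Observed 0.
Test 1: faults giving observed 0 are {N0 stuck-at-1, N1 stuck-at-0, N2 stuck-at-1, N6 stuck-at-1, N8 stuck-at-0, N9 stuck-at-0}.
Test 2 (in0=0, in1=0, in2=0, in3=1, in4=1): fault-free N0=0, N1=0, N2=1, N3=1, N4=1, N5=0, N6=0, N7=0, N8=1, N9=0 → 0; observed 1. Eliminates N0 stuck-at-1, N1 stuck-at-0, N2 stuck-at-1, N6 stuck-at-1, N9 stuck-at-0.
Only N8 stuck-at-0 is consistent with every test.

N8 stuck-at-0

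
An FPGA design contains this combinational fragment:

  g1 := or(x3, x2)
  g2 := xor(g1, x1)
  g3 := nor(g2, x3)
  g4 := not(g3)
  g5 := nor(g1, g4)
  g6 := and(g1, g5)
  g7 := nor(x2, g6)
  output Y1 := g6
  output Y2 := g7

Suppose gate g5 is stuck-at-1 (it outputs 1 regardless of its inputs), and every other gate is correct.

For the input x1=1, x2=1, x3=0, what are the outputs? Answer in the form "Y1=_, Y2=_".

Y1=1, Y2=0

Propagate with g5 forced: g1=1, g2=0, g3=1, g4=0, g5=1 [stuck-at-1], g6=1, g7=0.
So the outputs are Y1=1, Y2=0. (Without the fault they would be Y1=0, Y2=0.)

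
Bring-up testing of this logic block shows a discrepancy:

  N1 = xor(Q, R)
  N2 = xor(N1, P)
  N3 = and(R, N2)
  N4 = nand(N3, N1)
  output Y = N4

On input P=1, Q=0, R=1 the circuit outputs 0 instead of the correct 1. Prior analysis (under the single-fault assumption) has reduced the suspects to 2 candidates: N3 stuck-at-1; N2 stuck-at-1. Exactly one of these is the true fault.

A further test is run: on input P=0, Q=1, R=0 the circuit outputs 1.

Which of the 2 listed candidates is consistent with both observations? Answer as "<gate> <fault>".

Evaluate each candidate on input P=0, Q=1, R=0:
  N3 stuck-at-1: N1=1, N2=1, N3=1 [stuck-at-1], N4=0 → 0 — eliminated
  N2 stuck-at-1: N1=1, N2=1 [stuck-at-1], N3=0, N4=1 → 1 — matches
Only N2 stuck-at-1 reproduces the observed 1.

N2 stuck-at-1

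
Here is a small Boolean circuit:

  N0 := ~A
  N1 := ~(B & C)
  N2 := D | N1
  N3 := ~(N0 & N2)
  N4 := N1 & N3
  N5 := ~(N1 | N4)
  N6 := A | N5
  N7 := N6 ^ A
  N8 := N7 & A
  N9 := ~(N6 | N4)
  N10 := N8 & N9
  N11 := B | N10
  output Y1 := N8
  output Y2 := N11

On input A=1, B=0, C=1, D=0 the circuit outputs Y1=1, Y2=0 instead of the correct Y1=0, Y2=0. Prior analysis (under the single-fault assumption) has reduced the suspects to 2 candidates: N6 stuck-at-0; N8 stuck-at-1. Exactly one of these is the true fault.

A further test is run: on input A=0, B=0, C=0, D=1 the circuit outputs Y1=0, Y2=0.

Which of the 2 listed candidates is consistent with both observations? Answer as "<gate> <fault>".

N6 stuck-at-0

Evaluate each candidate on input A=0, B=0, C=0, D=1:
  N6 stuck-at-0: N0=1, N1=1, N2=1, N3=0, N4=0, N5=0, N6=0 [stuck-at-0], N7=0, N8=0, N9=1, N10=0, N11=0 → Y1=0, Y2=0 — matches
  N8 stuck-at-1: N0=1, N1=1, N2=1, N3=0, N4=0, N5=0, N6=0, N7=0, N8=1 [stuck-at-1], N9=1, N10=1, N11=1 → Y1=1, Y2=1 — eliminated
Only N6 stuck-at-0 reproduces the observed Y1=0, Y2=0.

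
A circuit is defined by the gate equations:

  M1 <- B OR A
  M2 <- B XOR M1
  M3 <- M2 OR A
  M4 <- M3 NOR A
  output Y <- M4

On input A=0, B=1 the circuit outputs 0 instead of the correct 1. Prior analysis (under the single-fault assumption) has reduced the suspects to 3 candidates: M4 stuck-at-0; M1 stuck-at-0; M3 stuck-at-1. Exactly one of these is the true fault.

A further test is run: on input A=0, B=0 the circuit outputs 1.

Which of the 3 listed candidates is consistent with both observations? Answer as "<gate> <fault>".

Evaluate each candidate on input A=0, B=0:
  M4 stuck-at-0: M1=0, M2=0, M3=0, M4=0 [stuck-at-0] → 0 — eliminated
  M1 stuck-at-0: M1=0 [stuck-at-0], M2=0, M3=0, M4=1 → 1 — matches
  M3 stuck-at-1: M1=0, M2=0, M3=1 [stuck-at-1], M4=0 → 0 — eliminated
Only M1 stuck-at-0 reproduces the observed 1.

M1 stuck-at-0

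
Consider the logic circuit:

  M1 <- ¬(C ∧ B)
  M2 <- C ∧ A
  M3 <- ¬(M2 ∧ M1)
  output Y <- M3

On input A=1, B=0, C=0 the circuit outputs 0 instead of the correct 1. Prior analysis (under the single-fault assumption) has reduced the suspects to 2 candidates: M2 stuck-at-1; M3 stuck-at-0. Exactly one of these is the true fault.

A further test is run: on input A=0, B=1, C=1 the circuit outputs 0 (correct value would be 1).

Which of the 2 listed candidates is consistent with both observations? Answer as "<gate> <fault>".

M3 stuck-at-0

Evaluate each candidate on input A=0, B=1, C=1:
  M2 stuck-at-1: M1=0, M2=1 [stuck-at-1], M3=1 → 1 — eliminated
  M3 stuck-at-0: M1=0, M2=0, M3=0 [stuck-at-0] → 0 — matches
Only M3 stuck-at-0 reproduces the observed 0.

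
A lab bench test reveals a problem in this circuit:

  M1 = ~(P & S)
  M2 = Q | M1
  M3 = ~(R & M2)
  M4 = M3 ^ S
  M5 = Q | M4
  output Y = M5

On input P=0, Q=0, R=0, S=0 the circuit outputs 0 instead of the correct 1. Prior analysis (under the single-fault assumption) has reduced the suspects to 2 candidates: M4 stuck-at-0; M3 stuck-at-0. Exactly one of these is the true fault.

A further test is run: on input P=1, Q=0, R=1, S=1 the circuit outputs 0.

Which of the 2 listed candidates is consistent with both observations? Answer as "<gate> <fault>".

M4 stuck-at-0

Evaluate each candidate on input P=1, Q=0, R=1, S=1:
  M4 stuck-at-0: M1=0, M2=0, M3=1, M4=0 [stuck-at-0], M5=0 → 0 — matches
  M3 stuck-at-0: M1=0, M2=0, M3=0 [stuck-at-0], M4=1, M5=1 → 1 — eliminated
Only M4 stuck-at-0 reproduces the observed 0.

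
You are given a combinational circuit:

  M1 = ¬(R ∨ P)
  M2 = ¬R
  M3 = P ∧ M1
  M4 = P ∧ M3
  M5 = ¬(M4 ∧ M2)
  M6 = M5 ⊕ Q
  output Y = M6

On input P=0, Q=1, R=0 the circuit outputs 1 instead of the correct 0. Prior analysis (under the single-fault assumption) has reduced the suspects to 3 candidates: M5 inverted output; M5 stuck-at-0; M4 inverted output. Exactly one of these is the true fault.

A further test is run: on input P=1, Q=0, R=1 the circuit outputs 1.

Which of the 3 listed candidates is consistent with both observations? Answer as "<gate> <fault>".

Evaluate each candidate on input P=1, Q=0, R=1:
  M5 inverted output: M1=0, M2=0, M3=0, M4=0, M5=0 [inverted output], M6=0 → 0 — eliminated
  M5 stuck-at-0: M1=0, M2=0, M3=0, M4=0, M5=0 [stuck-at-0], M6=0 → 0 — eliminated
  M4 inverted output: M1=0, M2=0, M3=0, M4=1 [inverted output], M5=1, M6=1 → 1 — matches
Only M4 inverted output reproduces the observed 1.

M4 inverted output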